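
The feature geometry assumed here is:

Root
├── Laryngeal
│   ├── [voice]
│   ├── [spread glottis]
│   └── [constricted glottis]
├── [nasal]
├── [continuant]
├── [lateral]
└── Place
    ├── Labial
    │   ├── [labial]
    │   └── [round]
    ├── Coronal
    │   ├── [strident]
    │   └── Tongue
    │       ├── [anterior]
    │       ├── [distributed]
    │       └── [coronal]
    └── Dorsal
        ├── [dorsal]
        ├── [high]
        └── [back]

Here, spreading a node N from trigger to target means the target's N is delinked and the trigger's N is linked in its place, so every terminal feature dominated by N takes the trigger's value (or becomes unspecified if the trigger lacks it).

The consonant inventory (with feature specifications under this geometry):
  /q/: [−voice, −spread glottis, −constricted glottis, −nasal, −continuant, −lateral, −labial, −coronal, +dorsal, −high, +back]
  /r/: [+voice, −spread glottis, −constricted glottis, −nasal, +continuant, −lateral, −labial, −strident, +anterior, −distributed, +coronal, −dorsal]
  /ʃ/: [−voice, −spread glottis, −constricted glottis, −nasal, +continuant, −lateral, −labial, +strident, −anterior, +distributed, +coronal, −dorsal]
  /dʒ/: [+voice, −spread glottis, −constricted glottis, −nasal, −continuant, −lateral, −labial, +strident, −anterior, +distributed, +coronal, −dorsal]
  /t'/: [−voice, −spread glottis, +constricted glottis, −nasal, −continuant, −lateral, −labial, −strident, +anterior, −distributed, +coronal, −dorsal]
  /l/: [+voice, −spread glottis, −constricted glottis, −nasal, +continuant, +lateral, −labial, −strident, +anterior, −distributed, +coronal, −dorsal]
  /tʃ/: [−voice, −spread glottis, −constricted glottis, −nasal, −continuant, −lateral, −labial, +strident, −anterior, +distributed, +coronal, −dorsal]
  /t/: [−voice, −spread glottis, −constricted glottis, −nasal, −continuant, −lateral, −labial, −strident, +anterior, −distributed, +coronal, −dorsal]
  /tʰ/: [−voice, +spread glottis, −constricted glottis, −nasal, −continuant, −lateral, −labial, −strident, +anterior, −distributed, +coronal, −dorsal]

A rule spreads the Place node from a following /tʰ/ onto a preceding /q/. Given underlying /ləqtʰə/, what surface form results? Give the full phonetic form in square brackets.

Place immediately or transitively dominates [labial], [round], [strident], [anterior], [distributed], [coronal], [dorsal], [high], [back].
Spreading Place from /tʰ/ onto /q/ replaces those values with /tʰ/'s: [−labial], [−strident], [+anterior], [−distributed], [+coronal], [−dorsal]. Features outside Place ([voice], [spread glottis], [constricted glottis], …) stay as in /q/.
The resulting bundle matches /t/ in the inventory; substituting it for /q/ gives [ləttʰə].

[ləttʰə]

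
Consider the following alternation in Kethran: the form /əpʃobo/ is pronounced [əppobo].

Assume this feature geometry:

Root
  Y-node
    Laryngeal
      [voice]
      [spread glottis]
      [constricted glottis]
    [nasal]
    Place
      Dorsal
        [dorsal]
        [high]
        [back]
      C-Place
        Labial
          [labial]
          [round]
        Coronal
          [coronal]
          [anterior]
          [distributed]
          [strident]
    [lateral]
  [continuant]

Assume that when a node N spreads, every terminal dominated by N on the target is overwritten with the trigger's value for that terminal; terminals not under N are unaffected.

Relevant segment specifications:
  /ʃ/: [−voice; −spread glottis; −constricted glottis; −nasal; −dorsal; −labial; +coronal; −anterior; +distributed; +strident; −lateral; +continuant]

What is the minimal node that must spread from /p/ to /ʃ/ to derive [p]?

Root

Comparing /ʃ/ with its surface form [p], the features that change are [continuant], [labial], [round], [coronal], [anterior], [distributed], [strident].
Tracing each changed feature up the tree, the paths first meet at Root; any lower node misses at least one of them.
Delinking /ʃ/'s Root and associating /p/'s Root gives precisely the feature bundle of [p].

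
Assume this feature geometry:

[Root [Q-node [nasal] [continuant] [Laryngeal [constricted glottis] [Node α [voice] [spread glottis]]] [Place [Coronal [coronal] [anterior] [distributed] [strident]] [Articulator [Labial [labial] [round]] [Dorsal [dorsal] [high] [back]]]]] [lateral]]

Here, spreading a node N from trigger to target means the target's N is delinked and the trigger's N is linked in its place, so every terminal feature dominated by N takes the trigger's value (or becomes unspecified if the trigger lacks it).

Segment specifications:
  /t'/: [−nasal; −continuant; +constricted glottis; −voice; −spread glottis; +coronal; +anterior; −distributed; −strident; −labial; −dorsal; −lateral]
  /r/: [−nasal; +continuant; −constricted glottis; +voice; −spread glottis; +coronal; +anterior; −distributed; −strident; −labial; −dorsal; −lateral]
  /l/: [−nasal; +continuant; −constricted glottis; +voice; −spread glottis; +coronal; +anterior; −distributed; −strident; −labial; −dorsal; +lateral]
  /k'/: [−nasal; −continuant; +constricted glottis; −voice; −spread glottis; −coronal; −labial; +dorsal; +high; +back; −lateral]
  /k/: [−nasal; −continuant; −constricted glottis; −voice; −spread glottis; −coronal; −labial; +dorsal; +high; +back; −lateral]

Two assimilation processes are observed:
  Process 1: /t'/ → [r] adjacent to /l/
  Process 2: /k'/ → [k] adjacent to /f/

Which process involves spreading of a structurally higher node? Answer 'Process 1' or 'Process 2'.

Process 1

Process 1 alters [voice], [constricted glottis], [continuant]; the lowest common ancestor is Q-node (depth 1 from Root).
Process 2: the feature that changes is [constricted glottis]; the minimal node is [constricted glottis] (depth 3).
Q-node (depth 1) sits above [constricted glottis] (depth 3), making Process 1 the one with the higher spreading node.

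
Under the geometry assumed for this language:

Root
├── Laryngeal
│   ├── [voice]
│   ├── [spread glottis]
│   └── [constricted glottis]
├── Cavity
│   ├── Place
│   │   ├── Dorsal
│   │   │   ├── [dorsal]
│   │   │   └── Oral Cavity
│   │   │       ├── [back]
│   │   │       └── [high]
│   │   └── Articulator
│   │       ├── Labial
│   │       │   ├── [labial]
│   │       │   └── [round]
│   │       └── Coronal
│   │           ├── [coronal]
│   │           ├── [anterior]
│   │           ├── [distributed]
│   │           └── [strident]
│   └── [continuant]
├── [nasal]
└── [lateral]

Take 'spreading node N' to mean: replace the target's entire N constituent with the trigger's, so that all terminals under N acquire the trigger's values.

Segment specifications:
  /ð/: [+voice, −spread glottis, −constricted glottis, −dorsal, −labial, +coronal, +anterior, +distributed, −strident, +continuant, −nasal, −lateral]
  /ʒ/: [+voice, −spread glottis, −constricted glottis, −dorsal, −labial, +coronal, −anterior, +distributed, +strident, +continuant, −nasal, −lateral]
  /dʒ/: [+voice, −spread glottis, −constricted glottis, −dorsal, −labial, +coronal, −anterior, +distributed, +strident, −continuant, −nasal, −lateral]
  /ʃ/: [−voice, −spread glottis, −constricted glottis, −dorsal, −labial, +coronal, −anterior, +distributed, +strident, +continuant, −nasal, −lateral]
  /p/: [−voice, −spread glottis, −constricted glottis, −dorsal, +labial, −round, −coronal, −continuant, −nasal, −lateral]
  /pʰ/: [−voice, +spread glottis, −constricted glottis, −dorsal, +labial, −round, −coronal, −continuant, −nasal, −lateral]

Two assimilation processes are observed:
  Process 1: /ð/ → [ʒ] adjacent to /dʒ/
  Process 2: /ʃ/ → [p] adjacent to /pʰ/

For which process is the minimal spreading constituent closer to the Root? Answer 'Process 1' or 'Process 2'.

Process 2

Process 1: the features that change are [anterior], [strident]; the minimal node is Coronal (depth 4).
Process 2: the features that change are [continuant], [labial], [round], [coronal], [anterior], [distributed], [strident]; the minimal node is Cavity (depth 1).
Cavity is closer to Root than Coronal, so Process 2 spreads the higher node.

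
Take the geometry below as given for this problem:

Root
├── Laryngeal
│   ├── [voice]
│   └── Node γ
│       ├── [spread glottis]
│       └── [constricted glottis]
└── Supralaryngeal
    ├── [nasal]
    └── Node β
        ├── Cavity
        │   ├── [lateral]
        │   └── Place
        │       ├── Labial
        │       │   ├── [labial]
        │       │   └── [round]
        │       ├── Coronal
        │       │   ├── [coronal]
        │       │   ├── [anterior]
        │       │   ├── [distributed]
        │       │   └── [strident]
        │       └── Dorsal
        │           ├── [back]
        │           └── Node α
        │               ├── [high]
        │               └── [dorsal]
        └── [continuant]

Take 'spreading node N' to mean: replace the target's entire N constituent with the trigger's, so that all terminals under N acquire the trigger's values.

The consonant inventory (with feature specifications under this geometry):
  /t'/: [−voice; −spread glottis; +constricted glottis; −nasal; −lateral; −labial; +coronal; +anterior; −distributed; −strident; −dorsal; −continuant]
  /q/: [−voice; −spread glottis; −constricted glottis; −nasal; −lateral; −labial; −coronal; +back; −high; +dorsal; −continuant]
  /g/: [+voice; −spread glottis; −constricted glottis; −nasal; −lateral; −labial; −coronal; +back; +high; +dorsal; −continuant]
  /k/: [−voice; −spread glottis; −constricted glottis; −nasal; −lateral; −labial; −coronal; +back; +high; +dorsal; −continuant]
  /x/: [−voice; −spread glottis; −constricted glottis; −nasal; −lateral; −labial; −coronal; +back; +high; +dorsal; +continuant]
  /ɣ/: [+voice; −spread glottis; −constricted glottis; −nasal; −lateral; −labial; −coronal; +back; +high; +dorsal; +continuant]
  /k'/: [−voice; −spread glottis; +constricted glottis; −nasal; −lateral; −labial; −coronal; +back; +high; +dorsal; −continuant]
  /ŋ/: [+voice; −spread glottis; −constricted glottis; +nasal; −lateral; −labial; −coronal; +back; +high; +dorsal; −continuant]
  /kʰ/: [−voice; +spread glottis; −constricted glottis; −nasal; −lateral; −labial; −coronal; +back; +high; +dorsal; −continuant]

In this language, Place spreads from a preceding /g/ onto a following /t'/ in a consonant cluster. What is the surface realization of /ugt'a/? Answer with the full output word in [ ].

[ugk'a]

Terminals under Place in this geometry: [labial], [round], [coronal], [anterior], [distributed], [strident], [back], [high], [dorsal].
After delinking /t'/'s Place and linking /g/'s, the affected terminals become [−labial], [−coronal], [+back], [+high], [+dorsal]; [voice], [spread glottis], [constricted glottis], … (outside Place) are retained from /t'/.
The resulting bundle matches /k'/ in the inventory; substituting it for /t'/ gives [ugk'a].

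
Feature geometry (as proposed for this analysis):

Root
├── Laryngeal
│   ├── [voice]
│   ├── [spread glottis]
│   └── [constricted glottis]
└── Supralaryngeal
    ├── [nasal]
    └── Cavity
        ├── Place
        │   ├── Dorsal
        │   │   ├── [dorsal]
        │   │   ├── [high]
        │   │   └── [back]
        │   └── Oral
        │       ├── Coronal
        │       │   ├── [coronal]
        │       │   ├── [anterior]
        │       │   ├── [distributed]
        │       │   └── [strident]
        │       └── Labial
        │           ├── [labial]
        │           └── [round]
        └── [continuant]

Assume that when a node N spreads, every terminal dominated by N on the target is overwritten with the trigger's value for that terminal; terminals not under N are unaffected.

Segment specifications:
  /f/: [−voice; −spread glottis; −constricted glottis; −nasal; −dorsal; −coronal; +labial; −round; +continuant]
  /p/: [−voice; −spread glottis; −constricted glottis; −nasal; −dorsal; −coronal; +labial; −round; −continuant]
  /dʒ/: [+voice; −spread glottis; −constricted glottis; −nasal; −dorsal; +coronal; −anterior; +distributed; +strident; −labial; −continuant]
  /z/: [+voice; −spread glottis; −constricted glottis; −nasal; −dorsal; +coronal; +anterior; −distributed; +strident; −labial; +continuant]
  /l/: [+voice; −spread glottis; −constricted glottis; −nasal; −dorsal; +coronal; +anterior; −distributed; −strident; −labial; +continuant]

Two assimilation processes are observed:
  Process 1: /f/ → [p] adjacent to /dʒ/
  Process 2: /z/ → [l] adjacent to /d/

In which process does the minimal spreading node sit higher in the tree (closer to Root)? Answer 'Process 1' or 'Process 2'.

Process 1

Process 1 alters [continuant]; the lowest dominating node is [continuant] (depth 3 from Root).
In Process 2, [strident] changes, so the minimal spreading node is [strident] at depth 6.
Depth 3 < depth 6; Process 1 involves the structurally higher constituent [continuant].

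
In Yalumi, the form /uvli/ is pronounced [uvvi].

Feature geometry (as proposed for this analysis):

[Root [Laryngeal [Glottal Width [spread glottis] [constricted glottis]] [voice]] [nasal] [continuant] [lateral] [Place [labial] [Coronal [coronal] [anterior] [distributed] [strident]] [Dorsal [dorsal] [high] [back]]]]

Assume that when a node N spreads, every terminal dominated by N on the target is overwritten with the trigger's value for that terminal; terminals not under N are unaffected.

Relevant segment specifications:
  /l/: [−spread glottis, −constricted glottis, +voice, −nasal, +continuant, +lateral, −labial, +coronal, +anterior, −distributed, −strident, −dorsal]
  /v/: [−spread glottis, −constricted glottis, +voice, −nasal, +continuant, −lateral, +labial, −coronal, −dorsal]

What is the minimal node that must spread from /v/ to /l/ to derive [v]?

Feature comparison: [lateral], [labial], [coronal], [anterior], [distributed], [strident] differ between /l/ and [v]; the remaining terminals match.
The smallest constituent containing every changed terminal is Root — each of its daughters lacks at least one of the affected features.
Spreading Root from /v/ overwrites each of those terminals with /v/'s values, yielding exactly [v].

Root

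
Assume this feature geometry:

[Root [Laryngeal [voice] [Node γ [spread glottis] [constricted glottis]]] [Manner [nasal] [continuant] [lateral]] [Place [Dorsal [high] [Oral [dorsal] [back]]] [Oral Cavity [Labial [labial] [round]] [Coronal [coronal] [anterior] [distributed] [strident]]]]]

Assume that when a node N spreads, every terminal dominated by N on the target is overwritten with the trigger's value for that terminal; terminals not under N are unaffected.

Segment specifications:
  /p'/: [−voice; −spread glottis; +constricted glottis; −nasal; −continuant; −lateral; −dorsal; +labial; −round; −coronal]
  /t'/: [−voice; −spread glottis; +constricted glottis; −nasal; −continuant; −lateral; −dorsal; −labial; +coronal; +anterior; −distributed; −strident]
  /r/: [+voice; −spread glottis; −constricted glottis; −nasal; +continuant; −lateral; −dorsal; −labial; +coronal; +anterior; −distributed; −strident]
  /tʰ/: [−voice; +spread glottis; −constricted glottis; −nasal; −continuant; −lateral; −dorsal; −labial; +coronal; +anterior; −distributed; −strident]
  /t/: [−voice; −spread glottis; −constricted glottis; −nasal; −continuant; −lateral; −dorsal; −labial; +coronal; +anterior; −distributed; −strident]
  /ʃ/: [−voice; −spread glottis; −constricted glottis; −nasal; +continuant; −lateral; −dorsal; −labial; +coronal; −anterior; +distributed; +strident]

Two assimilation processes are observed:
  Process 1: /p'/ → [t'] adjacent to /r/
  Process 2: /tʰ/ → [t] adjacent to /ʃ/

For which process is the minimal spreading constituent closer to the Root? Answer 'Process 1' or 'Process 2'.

Process 1

In Process 1, [labial], [round], [coronal], [anterior], [distributed], [strident] change, so the minimal spreading node is Oral Cavity at depth 2.
Process 2: the feature that changes is [spread glottis]; the minimal node is [spread glottis] (depth 3).
Oral Cavity is closer to Root than [spread glottis], so Process 1 spreads the higher node.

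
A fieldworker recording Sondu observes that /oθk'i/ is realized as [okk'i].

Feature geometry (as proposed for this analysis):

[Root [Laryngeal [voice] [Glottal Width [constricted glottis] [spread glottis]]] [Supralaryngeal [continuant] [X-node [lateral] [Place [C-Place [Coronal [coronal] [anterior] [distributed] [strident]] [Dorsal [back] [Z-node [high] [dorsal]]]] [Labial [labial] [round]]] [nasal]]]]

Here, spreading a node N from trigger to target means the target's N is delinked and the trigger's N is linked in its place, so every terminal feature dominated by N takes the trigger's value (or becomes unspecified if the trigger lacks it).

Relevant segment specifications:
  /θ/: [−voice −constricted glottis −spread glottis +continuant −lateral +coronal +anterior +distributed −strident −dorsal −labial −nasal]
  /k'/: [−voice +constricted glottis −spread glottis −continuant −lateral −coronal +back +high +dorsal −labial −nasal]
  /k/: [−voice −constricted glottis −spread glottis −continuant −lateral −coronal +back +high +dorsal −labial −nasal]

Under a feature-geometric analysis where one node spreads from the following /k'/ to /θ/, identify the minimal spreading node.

/θ/ and [k] differ in [continuant], [coronal], [anterior], [distributed], [strident], [dorsal], [high], [back]; every other specified feature is identical.
The smallest constituent containing every changed terminal is Supralaryngeal — each of its daughters lacks at least one of the affected features.
If Supralaryngeal spreads, every terminal under it takes /k'/'s value, producing [k] as observed.
[constricted glottis] — on which /k'/ differs from /θ/ — is unchanged, so Root cannot have spread; the constituent is no larger than Supralaryngeal.

Supralaryngeal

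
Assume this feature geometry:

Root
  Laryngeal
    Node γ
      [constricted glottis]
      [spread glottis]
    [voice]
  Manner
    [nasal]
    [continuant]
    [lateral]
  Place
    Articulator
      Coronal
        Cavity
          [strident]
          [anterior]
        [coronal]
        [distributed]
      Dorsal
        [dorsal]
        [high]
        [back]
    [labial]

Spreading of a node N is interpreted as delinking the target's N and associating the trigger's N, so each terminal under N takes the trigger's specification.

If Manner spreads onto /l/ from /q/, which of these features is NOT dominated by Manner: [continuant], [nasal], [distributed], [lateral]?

[distributed]

The terminals dominated by Manner are [nasal], [continuant], [lateral].
[continuant], [lateral], [nasal] all lie under Manner, so they are overwritten when Manner spreads.
[distributed] attaches under Coronal, not under Manner, so /l/ retains its own value for [distributed].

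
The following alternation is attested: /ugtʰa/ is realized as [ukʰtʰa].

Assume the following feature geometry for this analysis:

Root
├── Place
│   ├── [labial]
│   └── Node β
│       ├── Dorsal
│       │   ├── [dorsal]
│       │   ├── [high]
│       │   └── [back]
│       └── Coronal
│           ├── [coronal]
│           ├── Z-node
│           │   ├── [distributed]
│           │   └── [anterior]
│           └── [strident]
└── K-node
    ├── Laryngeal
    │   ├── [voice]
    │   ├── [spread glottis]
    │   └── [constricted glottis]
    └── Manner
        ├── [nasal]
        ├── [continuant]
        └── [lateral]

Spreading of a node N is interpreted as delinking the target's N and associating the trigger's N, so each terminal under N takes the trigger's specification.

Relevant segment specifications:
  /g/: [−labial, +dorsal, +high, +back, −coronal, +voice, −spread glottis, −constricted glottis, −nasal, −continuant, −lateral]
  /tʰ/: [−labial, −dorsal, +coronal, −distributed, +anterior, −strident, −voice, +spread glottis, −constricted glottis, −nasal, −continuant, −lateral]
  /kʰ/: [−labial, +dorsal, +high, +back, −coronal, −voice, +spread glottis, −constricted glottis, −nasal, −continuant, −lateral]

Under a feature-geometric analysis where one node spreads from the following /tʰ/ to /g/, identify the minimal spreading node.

Comparing /g/ with its surface form [kʰ], the features that change are [voice], [spread glottis].
In this geometry the lowest node dominating all of them is Laryngeal: every daughter of Laryngeal dominates only a proper subset, so no lower node suffices.
Spreading Laryngeal from /tʰ/ overwrites each of those terminals with /tʰ/'s values, yielding exactly [kʰ].
[coronal], [dorsal] stay as in /g/ although /tʰ/ differs there, so no node dominating them spread; among the remaining candidates Laryngeal is the lowest that derives the output.

Laryngeal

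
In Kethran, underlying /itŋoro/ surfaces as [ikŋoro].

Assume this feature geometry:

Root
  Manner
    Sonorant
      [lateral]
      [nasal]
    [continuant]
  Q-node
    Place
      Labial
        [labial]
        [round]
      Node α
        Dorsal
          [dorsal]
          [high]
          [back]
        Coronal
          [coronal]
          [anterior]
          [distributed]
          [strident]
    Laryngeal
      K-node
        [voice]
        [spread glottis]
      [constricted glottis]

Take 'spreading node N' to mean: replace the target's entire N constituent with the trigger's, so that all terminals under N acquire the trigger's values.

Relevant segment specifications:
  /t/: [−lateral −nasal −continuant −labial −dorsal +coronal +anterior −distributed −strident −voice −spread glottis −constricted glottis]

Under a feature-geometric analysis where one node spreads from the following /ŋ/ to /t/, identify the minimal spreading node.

Comparing /t/ with its surface form [k], the features that change are [coronal], [anterior], [distributed], [strident], [dorsal], [high], [back].
Tracing each changed feature up the tree, the paths first meet at Node α; any lower node misses at least one of them.
Spreading Node α from /ŋ/ overwrites each of those terminals with /ŋ/'s values, yielding exactly [k].
[nasal], [voice] stay as in /t/ although /ŋ/ differs there, so no node dominating them spread; among the remaining candidates Node α is the lowest that derives the output.

Node α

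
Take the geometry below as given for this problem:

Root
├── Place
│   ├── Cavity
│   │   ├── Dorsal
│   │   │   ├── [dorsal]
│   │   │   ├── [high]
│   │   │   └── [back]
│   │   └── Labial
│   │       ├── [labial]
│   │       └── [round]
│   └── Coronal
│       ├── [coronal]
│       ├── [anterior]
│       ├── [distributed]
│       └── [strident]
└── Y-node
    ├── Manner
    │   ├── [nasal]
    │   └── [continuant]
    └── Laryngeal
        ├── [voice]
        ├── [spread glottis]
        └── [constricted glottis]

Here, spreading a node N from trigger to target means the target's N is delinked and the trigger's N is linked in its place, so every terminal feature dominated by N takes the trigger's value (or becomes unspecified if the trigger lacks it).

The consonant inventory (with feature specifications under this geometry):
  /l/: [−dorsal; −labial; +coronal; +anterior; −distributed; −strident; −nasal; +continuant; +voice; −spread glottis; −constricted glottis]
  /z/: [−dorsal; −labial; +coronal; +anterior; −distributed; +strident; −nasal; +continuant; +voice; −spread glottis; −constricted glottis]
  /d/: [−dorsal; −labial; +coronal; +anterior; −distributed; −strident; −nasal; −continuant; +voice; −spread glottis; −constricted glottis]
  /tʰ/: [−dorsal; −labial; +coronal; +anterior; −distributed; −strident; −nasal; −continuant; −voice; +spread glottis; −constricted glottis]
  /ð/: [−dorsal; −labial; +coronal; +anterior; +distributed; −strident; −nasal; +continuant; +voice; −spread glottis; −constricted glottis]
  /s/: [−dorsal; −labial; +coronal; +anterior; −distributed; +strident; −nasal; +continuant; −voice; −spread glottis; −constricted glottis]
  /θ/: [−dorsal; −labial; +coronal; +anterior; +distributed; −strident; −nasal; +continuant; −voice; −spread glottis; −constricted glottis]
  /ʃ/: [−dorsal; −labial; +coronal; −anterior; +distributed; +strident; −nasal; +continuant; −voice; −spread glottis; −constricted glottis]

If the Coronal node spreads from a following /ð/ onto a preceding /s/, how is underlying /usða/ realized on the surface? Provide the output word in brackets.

Terminals under Coronal in this geometry: [coronal], [anterior], [distributed], [strident].
After delinking /s/'s Coronal and linking /ð/'s, the affected terminals become [+coronal], [+anterior], [+distributed], [−strident]; [dorsal], [labial], [nasal], … (outside Coronal) are retained from /s/.
This feature bundle is that of [θ], so /usða/ surfaces as [uθða].

[uθða]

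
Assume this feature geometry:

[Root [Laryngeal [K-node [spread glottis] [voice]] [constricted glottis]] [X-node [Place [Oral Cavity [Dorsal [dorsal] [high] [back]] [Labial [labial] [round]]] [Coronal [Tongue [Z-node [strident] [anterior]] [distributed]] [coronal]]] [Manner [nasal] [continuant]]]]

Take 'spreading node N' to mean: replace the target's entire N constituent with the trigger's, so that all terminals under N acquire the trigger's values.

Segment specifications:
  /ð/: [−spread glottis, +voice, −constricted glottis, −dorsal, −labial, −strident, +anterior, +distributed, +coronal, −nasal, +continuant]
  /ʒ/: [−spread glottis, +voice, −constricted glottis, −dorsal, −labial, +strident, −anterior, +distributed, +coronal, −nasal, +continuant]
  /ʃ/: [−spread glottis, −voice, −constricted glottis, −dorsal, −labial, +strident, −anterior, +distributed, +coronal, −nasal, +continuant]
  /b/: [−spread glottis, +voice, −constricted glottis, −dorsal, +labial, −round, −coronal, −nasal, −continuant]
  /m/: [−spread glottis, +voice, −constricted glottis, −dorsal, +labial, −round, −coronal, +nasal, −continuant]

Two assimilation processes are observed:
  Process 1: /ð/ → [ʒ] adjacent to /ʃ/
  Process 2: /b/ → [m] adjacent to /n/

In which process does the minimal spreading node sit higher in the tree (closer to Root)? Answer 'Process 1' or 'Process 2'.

Process 2

Process 1: the features that change are [anterior], [strident]; the minimal node is Z-node (depth 5).
In Process 2, [nasal] changes, so the minimal spreading node is [nasal] at depth 3.
[nasal] (depth 3) sits above Z-node (depth 5), making Process 2 the one with the higher spreading node.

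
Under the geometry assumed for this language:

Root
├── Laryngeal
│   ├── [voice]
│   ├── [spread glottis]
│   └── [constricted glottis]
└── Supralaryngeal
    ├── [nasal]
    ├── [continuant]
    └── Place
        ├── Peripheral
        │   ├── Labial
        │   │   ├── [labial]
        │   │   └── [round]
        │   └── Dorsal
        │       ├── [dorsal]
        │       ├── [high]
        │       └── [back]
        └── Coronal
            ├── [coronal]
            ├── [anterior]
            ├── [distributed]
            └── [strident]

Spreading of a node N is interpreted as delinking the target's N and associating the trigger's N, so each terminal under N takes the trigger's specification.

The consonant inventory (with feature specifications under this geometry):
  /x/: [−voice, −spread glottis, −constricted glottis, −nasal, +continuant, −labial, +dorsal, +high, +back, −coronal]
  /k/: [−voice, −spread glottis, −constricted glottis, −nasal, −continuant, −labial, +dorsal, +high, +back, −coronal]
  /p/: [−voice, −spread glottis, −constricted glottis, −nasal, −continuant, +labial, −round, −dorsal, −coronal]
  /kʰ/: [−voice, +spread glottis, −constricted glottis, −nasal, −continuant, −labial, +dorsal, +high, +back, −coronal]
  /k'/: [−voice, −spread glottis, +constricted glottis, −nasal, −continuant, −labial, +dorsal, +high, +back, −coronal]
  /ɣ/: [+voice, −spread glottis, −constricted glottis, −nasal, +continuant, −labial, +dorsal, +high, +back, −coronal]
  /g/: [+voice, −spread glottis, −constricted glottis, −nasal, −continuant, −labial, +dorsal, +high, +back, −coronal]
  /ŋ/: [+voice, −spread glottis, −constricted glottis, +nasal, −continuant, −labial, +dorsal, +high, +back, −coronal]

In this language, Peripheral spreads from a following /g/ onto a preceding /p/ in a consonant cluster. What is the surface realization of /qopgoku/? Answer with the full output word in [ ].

[qokgoku]

Peripheral immediately or transitively dominates [labial], [round], [dorsal], [high], [back].
The target acquires /g/'s values for everything under Peripheral — [−labial], [+dorsal], [+high], [+back] — while keeping its own [voice], [spread glottis], [constricted glottis], ….
Among the inventory, only /k/ has exactly this specification, giving the surface form [qokgoku].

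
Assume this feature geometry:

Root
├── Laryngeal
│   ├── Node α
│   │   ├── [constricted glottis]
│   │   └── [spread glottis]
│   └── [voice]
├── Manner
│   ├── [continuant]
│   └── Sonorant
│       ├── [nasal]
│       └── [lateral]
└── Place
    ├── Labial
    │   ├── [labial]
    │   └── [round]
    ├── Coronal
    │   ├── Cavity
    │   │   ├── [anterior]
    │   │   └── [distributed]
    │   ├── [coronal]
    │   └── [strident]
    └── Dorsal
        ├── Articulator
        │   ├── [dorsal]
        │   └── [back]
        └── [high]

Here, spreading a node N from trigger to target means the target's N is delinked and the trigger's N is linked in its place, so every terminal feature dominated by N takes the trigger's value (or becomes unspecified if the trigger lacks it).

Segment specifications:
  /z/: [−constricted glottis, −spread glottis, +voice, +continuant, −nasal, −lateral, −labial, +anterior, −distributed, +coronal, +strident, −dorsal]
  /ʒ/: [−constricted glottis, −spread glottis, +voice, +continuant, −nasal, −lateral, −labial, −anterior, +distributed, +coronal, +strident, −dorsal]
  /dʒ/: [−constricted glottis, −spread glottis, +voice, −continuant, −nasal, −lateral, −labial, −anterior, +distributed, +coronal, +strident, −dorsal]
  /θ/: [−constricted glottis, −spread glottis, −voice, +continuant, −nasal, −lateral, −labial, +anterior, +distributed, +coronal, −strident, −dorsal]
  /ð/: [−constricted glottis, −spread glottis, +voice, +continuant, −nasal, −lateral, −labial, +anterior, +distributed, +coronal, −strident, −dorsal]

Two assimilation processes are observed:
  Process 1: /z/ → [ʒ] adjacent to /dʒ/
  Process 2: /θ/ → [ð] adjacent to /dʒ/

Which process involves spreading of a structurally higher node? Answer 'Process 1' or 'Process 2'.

Process 1 alters [anterior], [distributed]; the lowest common ancestor is Cavity (depth 3 from Root).
In Process 2, [voice] changes, so the minimal spreading node is [voice] at depth 2.
Depth 2 < depth 3; Process 2 involves the structurally higher constituent [voice].

Process 2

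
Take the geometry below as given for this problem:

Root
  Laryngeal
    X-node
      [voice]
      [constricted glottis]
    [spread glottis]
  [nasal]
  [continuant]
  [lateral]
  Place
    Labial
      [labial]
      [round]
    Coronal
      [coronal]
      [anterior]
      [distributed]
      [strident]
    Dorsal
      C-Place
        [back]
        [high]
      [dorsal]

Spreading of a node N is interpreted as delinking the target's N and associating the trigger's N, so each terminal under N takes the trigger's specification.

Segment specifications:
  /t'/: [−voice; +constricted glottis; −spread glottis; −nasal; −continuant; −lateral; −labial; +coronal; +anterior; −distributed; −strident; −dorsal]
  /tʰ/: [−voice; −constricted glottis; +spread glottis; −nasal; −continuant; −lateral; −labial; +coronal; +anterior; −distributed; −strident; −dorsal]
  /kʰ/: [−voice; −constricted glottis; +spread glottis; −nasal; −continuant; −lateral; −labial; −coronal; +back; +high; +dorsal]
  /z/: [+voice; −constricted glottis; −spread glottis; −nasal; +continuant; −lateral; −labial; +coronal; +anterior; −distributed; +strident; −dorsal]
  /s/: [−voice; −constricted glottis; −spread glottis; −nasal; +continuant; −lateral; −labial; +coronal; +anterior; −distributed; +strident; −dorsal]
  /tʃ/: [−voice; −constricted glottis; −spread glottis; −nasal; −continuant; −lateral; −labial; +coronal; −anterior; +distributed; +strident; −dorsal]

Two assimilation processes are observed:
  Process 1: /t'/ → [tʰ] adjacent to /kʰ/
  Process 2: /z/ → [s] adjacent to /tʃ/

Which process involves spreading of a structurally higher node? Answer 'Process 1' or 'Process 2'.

Process 1

Process 1 alters [spread glottis], [constricted glottis]; the lowest common ancestor is Laryngeal (depth 1 from Root).
Process 2: the feature that changes is [voice]; the minimal node is [voice] (depth 3).
Laryngeal is closer to Root than [voice], so Process 1 spreads the higher node.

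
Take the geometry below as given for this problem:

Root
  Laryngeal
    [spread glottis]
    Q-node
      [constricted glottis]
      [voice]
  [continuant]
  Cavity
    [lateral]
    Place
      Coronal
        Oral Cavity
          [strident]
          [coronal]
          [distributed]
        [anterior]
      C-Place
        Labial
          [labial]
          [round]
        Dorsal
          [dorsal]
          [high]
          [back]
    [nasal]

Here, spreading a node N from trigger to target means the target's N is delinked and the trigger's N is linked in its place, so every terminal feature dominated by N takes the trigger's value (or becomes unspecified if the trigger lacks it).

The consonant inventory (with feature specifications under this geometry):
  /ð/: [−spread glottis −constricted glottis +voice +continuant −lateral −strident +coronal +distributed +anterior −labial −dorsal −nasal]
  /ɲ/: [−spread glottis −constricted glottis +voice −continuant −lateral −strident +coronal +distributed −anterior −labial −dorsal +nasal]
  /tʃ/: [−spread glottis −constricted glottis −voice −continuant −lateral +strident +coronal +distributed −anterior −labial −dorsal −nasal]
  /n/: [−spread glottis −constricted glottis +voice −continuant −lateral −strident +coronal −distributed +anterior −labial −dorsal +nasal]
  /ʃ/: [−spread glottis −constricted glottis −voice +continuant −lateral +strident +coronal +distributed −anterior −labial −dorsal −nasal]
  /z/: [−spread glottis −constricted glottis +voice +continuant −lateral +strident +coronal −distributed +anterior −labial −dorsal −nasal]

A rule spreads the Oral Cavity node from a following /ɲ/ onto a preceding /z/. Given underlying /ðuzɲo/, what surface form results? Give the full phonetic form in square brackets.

Oral Cavity immediately or transitively dominates [strident], [coronal], [distributed].
The target acquires /ɲ/'s values for everything under Oral Cavity — [−strident], [+coronal], [+distributed] — while keeping its own [spread glottis], [constricted glottis], [voice], ….
The resulting bundle matches /ð/ in the inventory; substituting it for /z/ gives [ðuðɲo].

[ðuðɲo]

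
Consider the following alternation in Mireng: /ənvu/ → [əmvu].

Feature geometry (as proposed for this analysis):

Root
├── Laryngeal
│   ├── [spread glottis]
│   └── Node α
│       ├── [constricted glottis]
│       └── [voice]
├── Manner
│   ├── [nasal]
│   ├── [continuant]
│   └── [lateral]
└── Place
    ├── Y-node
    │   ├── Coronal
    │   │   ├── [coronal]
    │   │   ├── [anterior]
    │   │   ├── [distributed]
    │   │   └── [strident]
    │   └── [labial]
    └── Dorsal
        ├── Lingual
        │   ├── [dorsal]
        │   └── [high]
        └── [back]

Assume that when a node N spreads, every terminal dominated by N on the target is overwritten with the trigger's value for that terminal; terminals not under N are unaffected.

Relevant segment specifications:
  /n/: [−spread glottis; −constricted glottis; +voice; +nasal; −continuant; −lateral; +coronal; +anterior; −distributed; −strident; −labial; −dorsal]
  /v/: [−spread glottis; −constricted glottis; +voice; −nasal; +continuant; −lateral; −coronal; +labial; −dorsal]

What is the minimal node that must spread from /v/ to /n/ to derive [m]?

/n/ and [m] differ in [labial], [coronal], [anterior], [distributed], [strident]; every other specified feature is identical.
These terminals are all dominated by Y-node, and no proper subconstituent of Y-node covers them all; Y-node is their lowest common ancestor.
If Y-node spreads, every terminal under it takes /v/'s value, producing [m] as observed.
Features on which the two segments disagree outside Y-node, such as [nasal], [continuant], are unchanged — nothing dominating them spread, and Y-node is the minimal sufficient constituent.

Y-node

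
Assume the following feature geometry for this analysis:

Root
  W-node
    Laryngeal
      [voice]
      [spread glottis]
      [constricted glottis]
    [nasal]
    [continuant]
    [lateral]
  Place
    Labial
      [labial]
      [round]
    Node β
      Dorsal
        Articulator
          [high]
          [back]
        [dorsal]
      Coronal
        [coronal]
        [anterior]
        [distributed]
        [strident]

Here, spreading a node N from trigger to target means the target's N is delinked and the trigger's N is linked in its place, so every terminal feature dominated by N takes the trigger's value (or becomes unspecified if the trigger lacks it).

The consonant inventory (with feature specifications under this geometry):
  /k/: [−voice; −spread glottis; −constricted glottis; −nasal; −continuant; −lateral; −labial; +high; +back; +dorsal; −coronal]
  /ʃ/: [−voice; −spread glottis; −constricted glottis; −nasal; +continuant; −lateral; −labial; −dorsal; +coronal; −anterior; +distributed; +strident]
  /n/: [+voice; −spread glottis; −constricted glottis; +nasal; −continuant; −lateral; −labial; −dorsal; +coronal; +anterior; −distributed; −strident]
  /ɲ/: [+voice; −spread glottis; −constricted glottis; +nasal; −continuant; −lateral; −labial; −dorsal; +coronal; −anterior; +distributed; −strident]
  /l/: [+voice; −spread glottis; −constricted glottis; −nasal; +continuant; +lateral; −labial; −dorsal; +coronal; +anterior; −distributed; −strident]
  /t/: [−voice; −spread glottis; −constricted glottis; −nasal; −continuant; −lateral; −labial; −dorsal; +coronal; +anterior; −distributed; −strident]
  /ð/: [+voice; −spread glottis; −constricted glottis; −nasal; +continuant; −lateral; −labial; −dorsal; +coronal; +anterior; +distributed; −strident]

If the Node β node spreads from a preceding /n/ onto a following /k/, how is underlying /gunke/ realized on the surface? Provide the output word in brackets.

[gunte]

Terminals under Node β in this geometry: [high], [back], [dorsal], [coronal], [anterior], [distributed], [strident].
The target acquires /n/'s values for everything under Node β — [−dorsal], [+coronal], [+anterior], [−distributed], [−strident] — while keeping its own [voice], [spread glottis], [constricted glottis], ….
The resulting bundle matches /t/ in the inventory; substituting it for /k/ gives [gunte].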